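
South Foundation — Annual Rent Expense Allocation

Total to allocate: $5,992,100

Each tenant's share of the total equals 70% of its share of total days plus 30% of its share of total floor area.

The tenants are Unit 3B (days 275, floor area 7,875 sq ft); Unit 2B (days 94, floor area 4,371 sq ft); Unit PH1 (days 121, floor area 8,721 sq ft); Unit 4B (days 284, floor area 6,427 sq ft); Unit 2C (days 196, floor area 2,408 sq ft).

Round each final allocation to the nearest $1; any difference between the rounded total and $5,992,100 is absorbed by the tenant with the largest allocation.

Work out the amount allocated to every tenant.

Unit 3B: $1,664,166 · Unit 2B: $670,129 · Unit PH1: $1,049,271 · Unit 4B: $1,615,743 · Unit 2C: $992,791

Days total 970; floor area total 29,802.
Combined weights (70% days + 30% floor area): Unit 3B 0.2777; Unit 2B 0.1118; Unit PH1 0.1751; Unit 4B 0.2696; Unit 2C 0.1657.
Proportional shares: Unit 3B 1,664,166.83; Unit 2B 670,129.23; Unit PH1 1,049,270.63; Unit 4B 1,615,742.52; Unit 2C 992,790.80.
After rounding ($1): Unit 3B $1,664,167; Unit 2B $670,129; Unit PH1 $1,049,271; Unit 4B $1,615,743; Unit 2C $992,791. Sum = $5,992,101.
Difference $5,992,100 − $5,992,101 = −$1 applied to largest allocation (Unit 3B): Unit 3B becomes $1,664,166.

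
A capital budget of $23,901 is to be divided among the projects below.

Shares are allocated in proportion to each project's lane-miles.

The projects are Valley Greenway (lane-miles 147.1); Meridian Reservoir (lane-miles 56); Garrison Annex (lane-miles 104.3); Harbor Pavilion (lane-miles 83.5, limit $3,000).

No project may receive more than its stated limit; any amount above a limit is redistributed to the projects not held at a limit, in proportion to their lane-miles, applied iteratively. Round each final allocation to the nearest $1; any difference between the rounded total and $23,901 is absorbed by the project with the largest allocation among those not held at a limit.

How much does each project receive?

Sum of lane-miles: 390.9.
Proportional shares (ignoring caps): Valley Greenway 8,994.21; Meridian Reservoir 3,424.04; Garrison Annex 6,377.27; Harbor Pavilion 5,105.48.
Cap binds for Harbor Pavilion ($3,000); remaining pool $20,901 reallocated over remaining lane-miles 307.4.
Remaining shares: Valley Greenway 10,001.75 → $10,002; Meridian Reservoir 3,807.60 → $3,808; Garrison Annex 7,091.65 → $7,092.
Rounding difference −$1 applied to Valley Greenway → $10,001.

Valley Greenway: $10,001; Meridian Reservoir: $3,808; Garrison Annex: $7,092; Harbor Pavilion: $3,000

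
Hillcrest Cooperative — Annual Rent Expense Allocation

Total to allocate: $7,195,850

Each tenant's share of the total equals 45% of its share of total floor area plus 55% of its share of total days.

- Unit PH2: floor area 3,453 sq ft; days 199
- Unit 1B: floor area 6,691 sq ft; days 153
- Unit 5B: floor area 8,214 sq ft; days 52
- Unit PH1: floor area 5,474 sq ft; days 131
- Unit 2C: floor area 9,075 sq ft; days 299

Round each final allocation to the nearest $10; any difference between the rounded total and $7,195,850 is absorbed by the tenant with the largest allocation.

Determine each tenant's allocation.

Floor area total 32,907; days total 834.
Combined weights (45% floor area + 55% days): Unit PH2 0.1785; Unit 1B 0.1924; Unit 5B 0.1466; Unit PH1 0.1612; Unit 2C 0.3213.
Pro-rata amounts: Unit PH2 1,284,131.44; Unit 1B 1,384,467.51; Unit 5B 1,055,042.65; Unit PH1 1,160,311.39; Unit 2C 2,311,897.01.
After rounding ($10): Unit PH2 $1,284,130; Unit 1B $1,384,470; Unit 5B $1,055,040; Unit PH1 $1,160,310; Unit 2C $2,311,900. Sum = $7,195,850.
Sum already equals the total — no adjustment.

Unit PH2: $1,284,130 | Unit 1B: $1,384,470 | Unit 5B: $1,055,040 | Unit PH1: $1,160,310 | Unit 2C: $2,311,900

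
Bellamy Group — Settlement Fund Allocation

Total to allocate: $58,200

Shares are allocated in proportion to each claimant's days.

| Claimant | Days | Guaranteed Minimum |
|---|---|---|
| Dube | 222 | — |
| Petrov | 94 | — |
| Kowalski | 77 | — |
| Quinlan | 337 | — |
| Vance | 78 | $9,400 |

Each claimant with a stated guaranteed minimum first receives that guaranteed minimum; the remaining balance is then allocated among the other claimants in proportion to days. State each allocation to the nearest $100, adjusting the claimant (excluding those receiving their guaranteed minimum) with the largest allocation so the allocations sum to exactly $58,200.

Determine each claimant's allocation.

Dube: $14,800 | Petrov: $6,300 | Kowalski: $5,100 | Quinlan: $22,600 | Vance: $9,400

Guaranteed amounts: Vance $9,400. Remaining pool $48,800.
Remaining pool split over remaining days 730: Dube 14,840.55 → $14,800; Petrov 6,283.84 → $6,300; Kowalski 5,147.40 → $5,100; Quinlan 22,528.22 → $22,500.
Rounding difference +$100 applied to Quinlan → $22,600.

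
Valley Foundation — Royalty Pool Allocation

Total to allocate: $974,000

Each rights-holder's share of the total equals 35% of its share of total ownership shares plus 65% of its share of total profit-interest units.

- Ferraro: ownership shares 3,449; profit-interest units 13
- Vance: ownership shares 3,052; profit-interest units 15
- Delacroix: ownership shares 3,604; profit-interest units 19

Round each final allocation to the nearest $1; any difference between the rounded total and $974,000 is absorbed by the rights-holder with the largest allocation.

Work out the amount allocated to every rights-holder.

Totals — ownership shares 10,105, profit-interest units 47.
Composite weights (35% ownership shares + 65% profit-interest units): Ferraro 0.2992; Vance 0.3132; Delacroix 0.3876.
Pro-rata amounts: Ferraro 291,467.45; Vance 305,014.77; Delacroix 377,517.77.
Rounded to nearest $1: Ferraro $291,467; Vance $305,015; Delacroix $377,518. Sum = $974,000.
Sum already equals the total — no adjustment.

Ferraro: $291,467 | Vance: $305,015 | Delacroix: $377,518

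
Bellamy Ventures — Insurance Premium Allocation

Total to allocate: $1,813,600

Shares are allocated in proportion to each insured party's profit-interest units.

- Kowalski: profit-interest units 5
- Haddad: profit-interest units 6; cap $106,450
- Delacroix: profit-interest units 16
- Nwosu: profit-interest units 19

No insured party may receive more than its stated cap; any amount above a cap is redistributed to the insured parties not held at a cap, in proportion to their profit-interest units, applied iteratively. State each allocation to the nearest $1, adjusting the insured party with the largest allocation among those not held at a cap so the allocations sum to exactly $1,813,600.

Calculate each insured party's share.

Kowalski: $213,394 · Haddad: $106,450 · Delacroix: $682,860 · Nwosu: $810,896

Profit-interest units total: 46.
Unconstrained shares: Kowalski 197,130.43; Haddad 236,556.52; Delacroix 630,817.39; Nwosu 749,095.65.
Cap binds for Haddad ($106,450); balance $1,707,150 reallocated over remaining profit-interest units 40.
Redistributed shares: Kowalski 213,393.75 → $213,394; Delacroix 682,860.00 → $682,860; Nwosu 810,896.25 → $810,896.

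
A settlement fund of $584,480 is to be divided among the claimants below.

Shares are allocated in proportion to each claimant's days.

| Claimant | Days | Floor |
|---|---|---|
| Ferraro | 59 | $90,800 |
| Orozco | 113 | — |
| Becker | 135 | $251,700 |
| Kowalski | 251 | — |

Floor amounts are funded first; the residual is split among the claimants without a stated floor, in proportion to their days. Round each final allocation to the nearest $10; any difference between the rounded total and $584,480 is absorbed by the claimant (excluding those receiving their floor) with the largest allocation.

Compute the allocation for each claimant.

Fund the minimums — Ferraro $90,800; Becker $251,700. Residual $241,980.
Residual split over remaining days 364: Orozco 75,120.16 → $75,120; Kowalski 166,859.84 → $166,860.

Ferraro: $90,800 · Orozco: $75,120 · Becker: $251,700 · Kowalski: $166,860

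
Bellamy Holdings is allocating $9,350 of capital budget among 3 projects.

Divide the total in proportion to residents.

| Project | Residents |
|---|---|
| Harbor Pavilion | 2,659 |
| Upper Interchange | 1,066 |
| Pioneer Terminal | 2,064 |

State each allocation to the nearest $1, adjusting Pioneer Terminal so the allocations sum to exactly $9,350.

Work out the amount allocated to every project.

Sum of residents: 5,789.
Unrounded shares: Harbor Pavilion 2,659/5,789 × $9,350 = 4,294.64; Upper Interchange 1,066/5,789 × $9,350 = 1,721.73; Pioneer Terminal 2,064/5,789 × $9,350 = 3,333.63.
Rounded to nearest $1: Harbor Pavilion $4,295; Upper Interchange $1,722; Pioneer Terminal $3,334. Sum = $9,351.
Difference $9,350 − $9,351 = −$1 applied to Pioneer Terminal: Pioneer Terminal becomes $3,333.

Harbor Pavilion: $4,295; Upper Interchange: $1,722; Pioneer Terminal: $3,333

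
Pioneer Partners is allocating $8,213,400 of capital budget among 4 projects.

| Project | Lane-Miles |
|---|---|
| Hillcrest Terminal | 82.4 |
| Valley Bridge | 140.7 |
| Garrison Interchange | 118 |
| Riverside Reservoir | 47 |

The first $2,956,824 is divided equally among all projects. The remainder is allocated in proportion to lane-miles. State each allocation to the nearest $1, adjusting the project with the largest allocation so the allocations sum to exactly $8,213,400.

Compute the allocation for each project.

Hillcrest Terminal: $1,855,263 · Valley Bridge: $2,644,902 · Garrison Interchange: $2,337,443 · Riverside Reservoir: $1,375,792

First tranche $2,956,824 split equally: $739,206 each.
Remainder $5,256,576 by lane-miles (total 388.1): Hillcrest Terminal 1,116,057.36 → $1,116,057; Valley Bridge 1,905,695.04 → $1,905,695; Garrison Interchange 1,598,237.49 → $1,598,237; Riverside Reservoir 636,586.12 → $636,586.
Rounding difference +$1 on remainder applied to Valley Bridge.
Totals: Hillcrest Terminal $739,206 + $1,116,057 = $1,855,263; Valley Bridge $739,206 + $1,905,696 = $2,644,902; Garrison Interchange $739,206 + $1,598,237 = $2,337,443; Riverside Reservoir $739,206 + $636,586 = $1,375,792.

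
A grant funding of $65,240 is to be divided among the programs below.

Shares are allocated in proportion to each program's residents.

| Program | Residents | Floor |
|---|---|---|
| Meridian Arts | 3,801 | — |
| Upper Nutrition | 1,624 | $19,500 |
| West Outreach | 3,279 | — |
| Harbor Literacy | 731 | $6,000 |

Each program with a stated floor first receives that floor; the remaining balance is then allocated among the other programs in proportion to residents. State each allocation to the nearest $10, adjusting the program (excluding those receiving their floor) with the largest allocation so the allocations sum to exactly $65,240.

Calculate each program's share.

Minimums first: Upper Nutrition $19,500; Harbor Literacy $6,000. Residual $39,740.
Residual split over remaining residents 7,080: Meridian Arts 21,334.99 → $21,330; West Outreach 18,405.01 → $18,410.

Meridian Arts: $21,330 · Upper Nutrition: $19,500 · West Outreach: $18,410 · Harbor Literacy: $6,000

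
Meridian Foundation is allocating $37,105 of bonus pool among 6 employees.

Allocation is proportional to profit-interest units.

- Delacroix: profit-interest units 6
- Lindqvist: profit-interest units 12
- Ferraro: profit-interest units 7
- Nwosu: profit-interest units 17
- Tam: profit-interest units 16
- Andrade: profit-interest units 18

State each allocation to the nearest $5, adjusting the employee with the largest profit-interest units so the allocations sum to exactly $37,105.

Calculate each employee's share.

Total profit-interest units = 6 + 12 + 7 + 17 + 16 + 18 = 76.
Unrounded shares: Delacroix 2,929.34; Lindqvist 5,858.68; Ferraro 3,417.57; Nwosu 8,299.80; Tam 7,811.58; Andrade 8,788.03.
Rounded to nearest $5: Delacroix $2,930; Lindqvist $5,860; Ferraro $3,420; Nwosu $8,300; Tam $7,810; Andrade $8,790. Sum = $37,110.
Difference $37,105 − $37,110 = −$5 applied to largest profit-interest units (Andrade): Andrade becomes $8,785.

Delacroix: $2,930; Lindqvist: $5,860; Ferraro: $3,420; Nwosu: $8,300; Tam: $7,810; Andrade: $8,785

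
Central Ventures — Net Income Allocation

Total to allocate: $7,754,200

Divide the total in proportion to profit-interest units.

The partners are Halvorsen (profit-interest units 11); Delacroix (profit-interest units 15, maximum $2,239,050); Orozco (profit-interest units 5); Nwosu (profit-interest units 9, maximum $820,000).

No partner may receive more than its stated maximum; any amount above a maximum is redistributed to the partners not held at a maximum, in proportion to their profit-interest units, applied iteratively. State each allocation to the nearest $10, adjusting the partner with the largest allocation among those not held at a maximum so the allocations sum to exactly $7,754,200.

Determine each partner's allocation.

Total profit-interest units = 40.
Unconstrained shares: Halvorsen 2,132,405.00; Delacroix 2,907,825.00; Orozco 969,275.00; Nwosu 1,744,695.00.
Capped: Delacroix ($2,239,050), Nwosu ($820,000); residual $4,695,150 reallocated over remaining profit-interest units 16.
Shares after redistribution: Halvorsen 3,227,915.62 → $3,227,920; Orozco 1,467,234.38 → $1,467,230.

Halvorsen: $3,227,920 · Delacroix: $2,239,050 · Orozco: $1,467,230 · Nwosu: $820,000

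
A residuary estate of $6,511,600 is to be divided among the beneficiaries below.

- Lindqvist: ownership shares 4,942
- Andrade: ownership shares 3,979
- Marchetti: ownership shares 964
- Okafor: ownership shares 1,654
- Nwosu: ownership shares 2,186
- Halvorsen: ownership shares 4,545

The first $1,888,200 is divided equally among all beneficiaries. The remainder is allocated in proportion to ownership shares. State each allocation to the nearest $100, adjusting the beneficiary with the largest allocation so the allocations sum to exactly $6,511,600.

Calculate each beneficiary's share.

Equal tier: $1,888,200 ÷ 6 = $314,700 apiece.
Remainder $4,623,400 by ownership shares (total 18,270): Lindqvist 1,250,620.84 → $1,250,600; Andrade 1,006,924.39 → $1,006,900; Marchetti 243,949.51 → $243,900; Okafor 418,560.68 → $418,600; Nwosu 553,188.42 → $553,200; Halvorsen 1,150,156.16 → $1,150,200.
Totals: Lindqvist $314,700 + $1,250,600 = $1,565,300; Andrade $314,700 + $1,006,900 = $1,321,600; Marchetti $314,700 + $243,900 = $558,600; Okafor $314,700 + $418,600 = $733,300; Nwosu $314,700 + $553,200 = $867,900; Halvorsen $314,700 + $1,150,200 = $1,464,900.

Lindqvist: $1,565,300 | Andrade: $1,321,600 | Marchetti: $558,600 | Okafor: $733,300 | Nwosu: $867,900 | Halvorsen: $1,464,900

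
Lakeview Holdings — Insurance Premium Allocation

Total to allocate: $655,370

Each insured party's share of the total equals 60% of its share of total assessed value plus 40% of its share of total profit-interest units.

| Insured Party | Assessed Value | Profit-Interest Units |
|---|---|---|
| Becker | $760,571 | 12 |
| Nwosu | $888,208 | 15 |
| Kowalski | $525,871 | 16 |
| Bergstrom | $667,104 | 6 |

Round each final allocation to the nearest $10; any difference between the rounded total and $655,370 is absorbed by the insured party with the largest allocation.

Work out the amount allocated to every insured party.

Becker: $169,440; Nwosu: $203,150; Kowalski: $158,370; Bergstrom: $124,410

Totals — assessed value 2,841,754, profit-interest units 49.
Composite weights (60% assessed value + 40% profit-interest units): Becker 0.2585; Nwosu 0.3100; Kowalski 0.2416; Bergstrom 0.1898.
Raw shares: Becker 169,441.99; Nwosu 203,153.39; Kowalski 158,365.69; Bergstrom 124,408.93.
At nearest $10: Becker $169,440; Nwosu $203,150; Kowalski $158,370; Bergstrom $124,410. Sum = $655,370.
Sum already equals the total — no adjustment.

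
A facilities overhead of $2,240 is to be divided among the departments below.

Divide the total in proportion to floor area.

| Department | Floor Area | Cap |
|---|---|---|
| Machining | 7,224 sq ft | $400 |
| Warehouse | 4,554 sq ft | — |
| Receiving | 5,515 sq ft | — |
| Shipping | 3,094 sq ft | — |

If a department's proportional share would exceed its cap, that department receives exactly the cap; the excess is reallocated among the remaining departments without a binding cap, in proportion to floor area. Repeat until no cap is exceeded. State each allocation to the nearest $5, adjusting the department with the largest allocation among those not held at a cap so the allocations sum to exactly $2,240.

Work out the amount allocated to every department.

Combined floor area = 20,387.
Pro-rata shares before constraints: Machining 793.73; Warehouse 500.37; Receiving 605.95; Shipping 339.95.
Cap binds for Machining ($400); remaining pool $1,840 reallocated over remaining floor area 13,163.
Redistributed shares: Warehouse 636.58 → $635; Receiving 770.92 → $770; Shipping 432.497 → $430.
Rounding difference +$5 applied to Receiving → $775.

Machining: $400; Warehouse: $635; Receiving: $775; Shipping: $430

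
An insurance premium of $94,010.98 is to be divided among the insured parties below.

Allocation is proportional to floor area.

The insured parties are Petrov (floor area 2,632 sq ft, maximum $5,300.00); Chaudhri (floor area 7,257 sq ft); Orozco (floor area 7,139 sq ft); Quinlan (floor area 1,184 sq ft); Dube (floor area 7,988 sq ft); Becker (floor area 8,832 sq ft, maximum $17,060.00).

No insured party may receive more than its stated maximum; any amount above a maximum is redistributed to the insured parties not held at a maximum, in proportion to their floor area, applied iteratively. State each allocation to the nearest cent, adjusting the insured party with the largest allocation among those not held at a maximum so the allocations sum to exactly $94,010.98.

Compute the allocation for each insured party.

Combined floor area = 35,032.
Proportional shares (ignoring caps): Petrov 7,063.1679; Chaudhri 19,474.6998; Orozco 19,158.0380; Quinlan 3,177.3521; Dube 21,436.3927; Becker 23,701.3295.
Cap binds for Petrov ($5,300.00), Becker ($17,060.00); remaining pool $71,650.98 reallocated over remaining floor area 23,568.
Remaining shares: Chaudhri 22,062.5917 → $22,062.59; Orozco 21,703.8504 → $21,703.85; Quinlan 3,599.5740 → $3,599.57; Dube 24,284.9639 → $24,284.96.
Rounding difference +$0.01 applied to Dube → $24,284.97.

Petrov: $5,300.00 | Chaudhri: $22,062.59 | Orozco: $21,703.85 | Quinlan: $3,599.57 | Dube: $24,284.97 | Becker: $17,060.00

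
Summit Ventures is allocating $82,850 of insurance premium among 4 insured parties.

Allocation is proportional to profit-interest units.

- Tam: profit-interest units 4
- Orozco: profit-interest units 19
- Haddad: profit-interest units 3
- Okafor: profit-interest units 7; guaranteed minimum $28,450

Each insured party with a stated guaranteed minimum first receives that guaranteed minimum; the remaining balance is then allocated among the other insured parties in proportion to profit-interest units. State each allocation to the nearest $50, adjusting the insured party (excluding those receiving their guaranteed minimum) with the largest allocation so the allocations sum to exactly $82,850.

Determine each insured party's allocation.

Fund the minimums — Okafor $28,450. Remaining pool $54,400.
Remaining pool split over remaining profit-interest units 26: Tam 8,369.23 → $8,350; Orozco 39,753.85 → $39,750; Haddad 6,276.92 → $6,300.

Tam: $8,350 · Orozco: $39,750 · Haddad: $6,300 · Okafor: $28,450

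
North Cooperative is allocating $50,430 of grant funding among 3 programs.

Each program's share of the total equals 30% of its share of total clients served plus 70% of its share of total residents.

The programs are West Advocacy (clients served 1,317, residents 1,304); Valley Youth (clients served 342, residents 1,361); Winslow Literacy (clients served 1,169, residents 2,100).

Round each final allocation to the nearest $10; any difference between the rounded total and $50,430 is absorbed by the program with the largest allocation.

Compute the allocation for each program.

West Advocacy: $16,710 | Valley Youth: $11,910 | Winslow Literacy: $21,810

Clients served total 2,828; residents total 4,765.
Combined weights (30% clients served + 70% residents): West Advocacy 0.3313; Valley Youth 0.2362; Winslow Literacy 0.4325.
Raw shares: West Advocacy 16,706.12; Valley Youth 11,912.43; Winslow Literacy 21,811.45.
Rounded to nearest $10: West Advocacy $16,710; Valley Youth $11,910; Winslow Literacy $21,810. Sum = $50,430.
Rounded total matches; no reconciliation needed.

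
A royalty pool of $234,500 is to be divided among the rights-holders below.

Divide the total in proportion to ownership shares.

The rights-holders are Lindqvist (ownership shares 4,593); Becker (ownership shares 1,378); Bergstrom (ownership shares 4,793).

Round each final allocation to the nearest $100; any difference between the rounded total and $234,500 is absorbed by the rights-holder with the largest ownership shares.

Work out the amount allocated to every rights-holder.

Lindqvist: $100,100 | Becker: $30,000 | Bergstrom: $104,400

Ownership shares total: 4,593 + 1,378 + 4,793 = 10,764.
Raw shares: Lindqvist 100,061.18; Becker 30,020.53; Bergstrom 104,418.29.
After rounding ($100): Lindqvist $100,100; Becker $30,000; Bergstrom $104,400. Sum = $234,500.
Sum already equals the total — no adjustment.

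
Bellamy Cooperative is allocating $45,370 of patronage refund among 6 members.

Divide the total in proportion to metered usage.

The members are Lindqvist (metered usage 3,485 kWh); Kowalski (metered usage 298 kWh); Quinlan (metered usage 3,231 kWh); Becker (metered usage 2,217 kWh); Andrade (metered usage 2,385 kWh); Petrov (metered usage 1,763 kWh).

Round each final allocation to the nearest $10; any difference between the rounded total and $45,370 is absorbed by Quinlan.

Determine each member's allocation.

Sum of metered usage: 13,379.
Pro-rata amounts: Lindqvist 3,485/13,379 × $45,370 = 11,818.11; Kowalski 298/13,379 × $45,370 = 1,010.56; Quinlan 3,231/13,379 × $45,370 = 10,956.76; Becker 2,217/13,379 × $45,370 = 7,518.15; Andrade 2,385/13,379 × $45,370 = 8,087.86; Petrov 1,763/13,379 × $45,370 = 5,978.57.
At nearest $10: Lindqvist $11,820; Kowalski $1,010; Quinlan $10,960; Becker $7,520; Andrade $8,090; Petrov $5,980. Sum = $45,380.
Difference $45,370 − $45,380 = −$10 applied to Quinlan: Quinlan becomes $10,950.

Lindqvist: $11,820 · Kowalski: $1,010 · Quinlan: $10,950 · Becker: $7,520 · Andrade: $8,090 · Petrov: $5,980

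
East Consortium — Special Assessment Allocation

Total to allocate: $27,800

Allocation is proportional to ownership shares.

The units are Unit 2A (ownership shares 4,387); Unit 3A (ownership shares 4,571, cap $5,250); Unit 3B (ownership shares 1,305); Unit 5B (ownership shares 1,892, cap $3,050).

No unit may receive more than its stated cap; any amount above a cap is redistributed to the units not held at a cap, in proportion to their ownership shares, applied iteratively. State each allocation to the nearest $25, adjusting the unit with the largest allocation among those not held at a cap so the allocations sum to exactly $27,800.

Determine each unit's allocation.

Unit 2A: $15,025 · Unit 3A: $5,250 · Unit 3B: $4,475 · Unit 5B: $3,050

Sum of ownership shares: 12,155.
Unconstrained shares: Unit 2A 10,033.62; Unit 3A 10,454.45; Unit 3B 2,984.70; Unit 5B 4,327.24.
Capped: Unit 3A ($5,250), Unit 5B ($3,050); remaining pool $19,500 reallocated over remaining ownership shares 5,692.
Shares after redistribution: Unit 2A 15,029.25 → $15,025; Unit 3B 4,470.75 → $4,475.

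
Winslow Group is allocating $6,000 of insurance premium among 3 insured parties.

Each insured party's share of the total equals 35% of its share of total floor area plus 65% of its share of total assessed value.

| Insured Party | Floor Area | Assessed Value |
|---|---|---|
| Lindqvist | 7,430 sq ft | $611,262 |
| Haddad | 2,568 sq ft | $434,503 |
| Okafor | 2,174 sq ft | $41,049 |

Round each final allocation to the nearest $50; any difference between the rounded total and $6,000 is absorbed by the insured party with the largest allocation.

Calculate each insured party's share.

Lindqvist: $3,500 · Haddad: $2,000 · Okafor: $500

Floor area total 12,172; assessed value total 1,086,814.
Blended shares (35% floor area + 65% assessed value): Lindqvist 0.5792; Haddad 0.3337; Okafor 0.0871.
Proportional shares: Lindqvist 3,475.37; Haddad 2,002.25; Okafor 522.38.
Rounded to nearest $50: Lindqvist $3,500; Haddad $2,000; Okafor $500. Sum = $6,000.
No rounding difference to absorb.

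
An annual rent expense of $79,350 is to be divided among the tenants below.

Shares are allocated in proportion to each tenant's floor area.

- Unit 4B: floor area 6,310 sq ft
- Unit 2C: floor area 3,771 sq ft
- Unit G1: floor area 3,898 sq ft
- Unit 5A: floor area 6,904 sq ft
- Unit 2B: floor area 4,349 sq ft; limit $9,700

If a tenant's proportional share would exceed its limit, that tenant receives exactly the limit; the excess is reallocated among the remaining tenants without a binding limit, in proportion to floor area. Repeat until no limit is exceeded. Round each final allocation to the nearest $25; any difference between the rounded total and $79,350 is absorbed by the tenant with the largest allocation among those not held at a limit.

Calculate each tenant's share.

Unit 4B: $21,050 | Unit 2C: $12,575 | Unit G1: $13,000 | Unit 5A: $23,025 | Unit 2B: $9,700

Floor area total: 25,232.
Proportional shares (ignoring caps): Unit 4B 19,843.79; Unit 2C 11,859.10; Unit G1 12,258.49; Unit 5A 21,711.81; Unit 2B 13,676.81.
Cap binds for Unit 2B ($9,700); balance $69,650 reallocated over remaining floor area 20,883.
Remaining shares: Unit 4B 21,045.42 → $21,050; Unit 2C 12,577.22 → $12,575; Unit G1 13,000.80 → $13,000; Unit 5A 23,026.56 → $23,025.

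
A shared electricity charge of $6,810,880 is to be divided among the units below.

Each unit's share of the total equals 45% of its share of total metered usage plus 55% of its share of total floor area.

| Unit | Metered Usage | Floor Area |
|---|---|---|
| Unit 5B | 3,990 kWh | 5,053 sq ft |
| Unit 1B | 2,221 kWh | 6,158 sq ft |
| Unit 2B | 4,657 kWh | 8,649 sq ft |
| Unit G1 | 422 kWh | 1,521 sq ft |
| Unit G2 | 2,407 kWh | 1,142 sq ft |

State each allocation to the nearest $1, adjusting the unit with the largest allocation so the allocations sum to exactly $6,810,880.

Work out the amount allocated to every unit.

Unit 5B: $1,733,224 | Unit 1B: $1,521,167 | Unit 2B: $2,480,556 | Unit G1: $347,398 | Unit G2: $728,535

Metered usage total 13,697; floor area total 22,523.
Combined weights (45% metered usage + 55% floor area): Unit 5B 0.2545; Unit 1B 0.2233; Unit 2B 0.3642; Unit G1 0.0510; Unit G2 0.1070.
Proportional shares: Unit 5B 1,733,224.18; Unit 1B 1,521,167.18; Unit 2B 2,480,554.91; Unit G1 347,398.35; Unit G2 728,535.38.
Rounded to nearest $1: Unit 5B $1,733,224; Unit 1B $1,521,167; Unit 2B $2,480,555; Unit G1 $347,398; Unit G2 $728,535. Sum = $6,810,879.
Difference $6,810,880 − $6,810,879 = +$1 applied to largest allocation (Unit 2B): Unit 2B becomes $2,480,556.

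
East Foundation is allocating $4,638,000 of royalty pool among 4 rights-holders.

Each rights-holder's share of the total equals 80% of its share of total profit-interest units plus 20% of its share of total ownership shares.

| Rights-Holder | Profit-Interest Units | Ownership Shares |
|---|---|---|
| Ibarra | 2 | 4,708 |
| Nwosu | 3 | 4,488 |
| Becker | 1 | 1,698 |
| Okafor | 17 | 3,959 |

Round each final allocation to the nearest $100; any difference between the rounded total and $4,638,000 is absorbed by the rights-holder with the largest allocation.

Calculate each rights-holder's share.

Totals — profit-interest units 23, ownership shares 14,853.
Composite weights (80% profit-interest units + 20% ownership shares): Ibarra 0.1330; Nwosu 0.1648; Becker 0.0576; Okafor 0.6446.
Raw shares: Ibarra 616,667.63; Nwosu 764,249.93; Becker 267,365.29; Okafor 2,989,717.15.
Rounded to nearest $100: Ibarra $616,700; Nwosu $764,200; Becker $267,400; Okafor $2,989,700. Sum = $4,638,000.
Rounded total matches; no reconciliation needed.

Ibarra: $616,700; Nwosu: $764,200; Becker: $267,400; Okafor: $2,989,700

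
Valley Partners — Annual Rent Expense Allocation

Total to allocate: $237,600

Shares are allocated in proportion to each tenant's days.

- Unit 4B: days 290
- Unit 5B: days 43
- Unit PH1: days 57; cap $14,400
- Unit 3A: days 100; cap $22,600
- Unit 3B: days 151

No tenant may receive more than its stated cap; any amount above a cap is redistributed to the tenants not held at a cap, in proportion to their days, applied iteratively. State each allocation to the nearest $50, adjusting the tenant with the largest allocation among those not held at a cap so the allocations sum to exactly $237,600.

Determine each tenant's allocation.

Unit 4B: $120,200 · Unit 5B: $17,800 · Unit PH1: $14,400 · Unit 3A: $22,600 · Unit 3B: $62,600

Combined days = 641.
Proportional shares (ignoring caps): Unit 4B 107,494.54; Unit 5B 15,938.85; Unit PH1 21,128.24; Unit 3A 37,067.08; Unit 3B 55,971.29.
Capped: Unit PH1 ($14,400), Unit 3A ($22,600); balance $200,600 reallocated over remaining days 484.
Remaining shares: Unit 4B 120,194.21 → $120,200; Unit 5B 17,821.90 → $17,800; Unit 3B 62,583.88 → $62,600.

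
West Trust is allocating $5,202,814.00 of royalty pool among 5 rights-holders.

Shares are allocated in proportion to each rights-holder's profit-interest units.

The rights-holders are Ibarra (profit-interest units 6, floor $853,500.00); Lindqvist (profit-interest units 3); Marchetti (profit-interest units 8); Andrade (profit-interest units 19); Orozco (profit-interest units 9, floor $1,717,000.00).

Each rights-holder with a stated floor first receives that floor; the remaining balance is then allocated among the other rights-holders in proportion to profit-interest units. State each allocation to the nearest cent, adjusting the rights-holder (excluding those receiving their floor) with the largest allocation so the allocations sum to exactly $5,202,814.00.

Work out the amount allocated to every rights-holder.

Ibarra: $853,500.00 | Lindqvist: $263,231.40 | Marchetti: $701,950.40 | Andrade: $1,667,132.20 | Orozco: $1,717,000.00

Minimums first: Ibarra $853,500.00; Orozco $1,717,000.00. Balance $2,632,314.00.
Balance split over remaining profit-interest units 30: Lindqvist 263,231.4000 → $263,231.40; Marchetti 701,950.4000 → $701,950.40; Andrade 1,667,132.2000 → $1,667,132.20.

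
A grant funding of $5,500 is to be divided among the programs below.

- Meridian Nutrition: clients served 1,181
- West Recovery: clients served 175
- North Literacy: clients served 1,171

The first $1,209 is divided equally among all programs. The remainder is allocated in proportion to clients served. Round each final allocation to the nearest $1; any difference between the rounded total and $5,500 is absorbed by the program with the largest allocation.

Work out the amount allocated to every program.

Meridian Nutrition: $2,409 | West Recovery: $700 | North Literacy: $2,391

First tranche $1,209 split equally: $403 each.
Remainder $4,291 by clients served (total 2,527): Meridian Nutrition 2,005.41 → $2,005; West Recovery 297.16 → $297; North Literacy 1,988.43 → $1,988.
Rounding difference +$1 on remainder applied to Meridian Nutrition.
Totals: Meridian Nutrition $403 + $2,006 = $2,409; West Recovery $403 + $297 = $700; North Literacy $403 + $1,988 = $2,391.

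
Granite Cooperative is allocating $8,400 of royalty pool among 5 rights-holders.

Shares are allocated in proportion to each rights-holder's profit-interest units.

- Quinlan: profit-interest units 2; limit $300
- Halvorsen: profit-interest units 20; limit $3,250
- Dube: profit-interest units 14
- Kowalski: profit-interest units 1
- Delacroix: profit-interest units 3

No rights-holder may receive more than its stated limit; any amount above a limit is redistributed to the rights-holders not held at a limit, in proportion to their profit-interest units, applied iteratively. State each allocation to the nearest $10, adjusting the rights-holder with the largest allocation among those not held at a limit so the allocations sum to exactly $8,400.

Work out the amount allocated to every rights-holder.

Total profit-interest units = 40.
Unconstrained shares: Quinlan 420.00; Halvorsen 4,200.00; Dube 2,940.00; Kowalski 210.00; Delacroix 630.00.
Cap binds for Quinlan ($300), Halvorsen ($3,250); remaining pool $4,850 reallocated over remaining profit-interest units 18.
Redistributed shares: Dube 3,772.22 → $3,770; Kowalski 269.44 → $270; Delacroix 808.33 → $810.

Quinlan: $300 | Halvorsen: $3,250 | Dube: $3,770 | Kowalski: $270 | Delacroix: $810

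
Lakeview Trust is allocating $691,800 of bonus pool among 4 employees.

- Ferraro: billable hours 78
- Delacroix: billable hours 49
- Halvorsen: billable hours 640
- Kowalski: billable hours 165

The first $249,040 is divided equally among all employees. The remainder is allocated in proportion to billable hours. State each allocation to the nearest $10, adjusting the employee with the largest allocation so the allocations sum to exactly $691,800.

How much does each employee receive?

Ferraro: $99,320 · Delacroix: $85,540 · Halvorsen: $366,290 · Kowalski: $140,650

Equal tier: $249,040 ÷ 4 = $62,260 apiece.
Remainder $442,760 by billable hours (total 932): Ferraro 37,055.02 → $37,060; Delacroix 23,278.15 → $23,280; Halvorsen 304,041.20 → $304,040; Kowalski 78,385.62 → $78,390.
Rounding difference −$10 on remainder applied to Halvorsen.
Totals: Ferraro $62,260 + $37,060 = $99,320; Delacroix $62,260 + $23,280 = $85,540; Halvorsen $62,260 + $304,030 = $366,290; Kowalski $62,260 + $78,390 = $140,650.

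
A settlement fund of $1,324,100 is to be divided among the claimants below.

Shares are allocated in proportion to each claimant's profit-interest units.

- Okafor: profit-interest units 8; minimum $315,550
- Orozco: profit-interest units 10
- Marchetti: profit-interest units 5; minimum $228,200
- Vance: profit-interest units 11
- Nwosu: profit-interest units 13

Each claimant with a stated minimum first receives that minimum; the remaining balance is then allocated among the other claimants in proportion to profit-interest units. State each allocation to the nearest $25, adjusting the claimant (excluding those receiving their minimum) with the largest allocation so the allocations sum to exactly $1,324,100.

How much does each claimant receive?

Guaranteed amounts: Okafor $315,550; Marchetti $228,200. Balance $780,350.
Balance split over remaining profit-interest units 34: Orozco 229,514.71 → $229,525; Vance 252,466.18 → $252,475; Nwosu 298,369.12 → $298,375.
Rounding difference −$25 applied to Nwosu → $298,350.

Okafor: $315,550; Orozco: $229,525; Marchetti: $228,200; Vance: $252,475; Nwosu: $298,350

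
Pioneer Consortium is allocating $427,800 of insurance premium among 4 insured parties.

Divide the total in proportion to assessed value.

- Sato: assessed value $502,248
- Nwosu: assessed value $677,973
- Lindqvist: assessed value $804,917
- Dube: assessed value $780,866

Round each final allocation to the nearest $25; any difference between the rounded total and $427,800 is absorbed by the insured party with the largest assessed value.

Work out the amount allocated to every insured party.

Sato: $77,675 · Nwosu: $104,850 · Lindqvist: $124,500 · Dube: $120,775

Sum of assessed value: 502,248 + 677,973 + 804,917 + 780,866 = 2,766,004.
Unrounded shares: Sato 77,679.46; Nwosu 104,857.71; Lindqvist 124,491.32; Dube 120,771.51.
Rounded to nearest $25: Sato $77,675; Nwosu $104,850; Lindqvist $124,500; Dube $120,775. Sum = $427,800.
No rounding difference to absorb.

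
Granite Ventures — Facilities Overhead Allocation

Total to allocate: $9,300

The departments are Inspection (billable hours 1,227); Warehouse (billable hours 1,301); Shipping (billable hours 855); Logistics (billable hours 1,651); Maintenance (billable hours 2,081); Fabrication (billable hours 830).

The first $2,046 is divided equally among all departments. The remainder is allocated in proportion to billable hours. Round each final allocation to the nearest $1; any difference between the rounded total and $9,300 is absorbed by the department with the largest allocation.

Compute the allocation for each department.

Inspection: $1,461; Warehouse: $1,529; Shipping: $1,122; Logistics: $1,848; Maintenance: $2,241; Fabrication: $1,099

First tranche $2,046 split equally: $341 each.
Remainder $7,254 by billable hours (total 7,945): Inspection 1,120.28 → $1,120; Warehouse 1,187.85 → $1,188; Shipping 780.64 → $781; Logistics 1,507.41 → $1,507; Maintenance 1,900.01 → $1,900; Fabrication 757.81 → $758.
Totals: Inspection $341 + $1,120 = $1,461; Warehouse $341 + $1,188 = $1,529; Shipping $341 + $781 = $1,122; Logistics $341 + $1,507 = $1,848; Maintenance $341 + $1,900 = $2,241; Fabrication $341 + $758 = $1,099.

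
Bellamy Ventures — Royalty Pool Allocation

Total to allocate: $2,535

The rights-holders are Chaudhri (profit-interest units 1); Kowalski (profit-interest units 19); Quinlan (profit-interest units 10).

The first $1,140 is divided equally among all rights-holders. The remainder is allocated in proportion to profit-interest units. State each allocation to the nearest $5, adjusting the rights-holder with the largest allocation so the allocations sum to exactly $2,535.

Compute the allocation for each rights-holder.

First tranche $1,140 split equally: $380 each.
Remainder $1,395 by profit-interest units (total 30): Chaudhri 46.50 → $45; Kowalski 883.50 → $885; Quinlan 465.00 → $465.
Totals: Chaudhri $380 + $45 = $425; Kowalski $380 + $885 = $1,265; Quinlan $380 + $465 = $845.

Chaudhri: $425; Kowalski: $1,265; Quinlan: $845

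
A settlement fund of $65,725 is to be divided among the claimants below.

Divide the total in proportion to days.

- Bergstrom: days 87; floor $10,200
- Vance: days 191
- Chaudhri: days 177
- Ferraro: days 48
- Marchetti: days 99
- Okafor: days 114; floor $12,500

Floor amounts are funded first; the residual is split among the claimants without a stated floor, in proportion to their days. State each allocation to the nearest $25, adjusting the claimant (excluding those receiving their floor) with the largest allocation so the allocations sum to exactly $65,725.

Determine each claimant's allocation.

Minimums first: Bergstrom $10,200; Okafor $12,500. Residual $43,025.
Residual split over remaining days 515: Vance 15,956.84 → $15,950; Chaudhri 14,787.23 → $14,775; Ferraro 4,010.10 → $4,000; Marchetti 8,270.83 → $8,275.
Rounding difference +$25 applied to Vance → $15,975.

Bergstrom: $10,200 · Vance: $15,975 · Chaudhri: $14,775 · Ferraro: $4,000 · Marchetti: $8,275 · Okafor: $12,500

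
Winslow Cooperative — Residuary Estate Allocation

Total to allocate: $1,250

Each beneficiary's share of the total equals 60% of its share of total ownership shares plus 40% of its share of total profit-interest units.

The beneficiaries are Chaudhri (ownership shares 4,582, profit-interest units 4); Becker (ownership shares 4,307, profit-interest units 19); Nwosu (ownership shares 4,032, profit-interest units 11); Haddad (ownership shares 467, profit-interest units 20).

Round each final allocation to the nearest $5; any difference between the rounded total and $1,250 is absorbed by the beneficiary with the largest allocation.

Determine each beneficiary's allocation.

Chaudhri: $295; Becker: $415; Nwosu: $330; Haddad: $210

Totals — ownership shares 13,388, profit-interest units 54.
Blended shares (60% ownership shares + 40% profit-interest units): Chaudhri 0.2350; Becker 0.3338; Nwosu 0.2622; Haddad 0.1691.
Pro-rata amounts: Chaudhri 293.72; Becker 417.21; Nwosu 327.73; Haddad 211.35.
At nearest $5: Chaudhri $295; Becker $415; Nwosu $330; Haddad $210. Sum = $1,250.
Sum already equals the total — no adjustment.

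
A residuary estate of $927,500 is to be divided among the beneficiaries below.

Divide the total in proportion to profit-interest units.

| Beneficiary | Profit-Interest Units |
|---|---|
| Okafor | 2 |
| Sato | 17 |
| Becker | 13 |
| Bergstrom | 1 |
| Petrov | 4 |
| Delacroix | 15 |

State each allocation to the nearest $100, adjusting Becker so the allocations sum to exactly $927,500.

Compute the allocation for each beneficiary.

Okafor: $35,700; Sato: $303,200; Becker: $232,000; Bergstrom: $17,800; Petrov: $71,300; Delacroix: $267,500

Combined profit-interest units = 52.
Raw shares: Okafor 2/52 × $927,500 = 35,673.08; Sato 17/52 × $927,500 = 303,221.15; Becker 13/52 × $927,500 = 231,875.00; Bergstrom 1/52 × $927,500 = 17,836.54; Petrov 4/52 × $927,500 = 71,346.15; Delacroix 15/52 × $927,500 = 267,548.08.
After rounding ($100): Okafor $35,700; Sato $303,200; Becker $231,900; Bergstrom $17,800; Petrov $71,300; Delacroix $267,500. Sum = $927,400.
Difference $927,500 − $927,400 = +$100 applied to Becker: Becker becomes $232,000.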